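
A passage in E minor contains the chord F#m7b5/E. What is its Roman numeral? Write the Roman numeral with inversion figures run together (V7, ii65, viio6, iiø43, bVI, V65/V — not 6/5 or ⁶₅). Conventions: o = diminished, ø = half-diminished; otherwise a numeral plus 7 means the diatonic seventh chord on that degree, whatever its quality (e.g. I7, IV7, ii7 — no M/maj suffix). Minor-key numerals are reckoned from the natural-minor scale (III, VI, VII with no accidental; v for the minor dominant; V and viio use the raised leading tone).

iiø42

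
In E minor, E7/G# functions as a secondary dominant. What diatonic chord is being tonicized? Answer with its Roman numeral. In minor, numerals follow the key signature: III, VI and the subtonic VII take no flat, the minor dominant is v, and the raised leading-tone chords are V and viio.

iv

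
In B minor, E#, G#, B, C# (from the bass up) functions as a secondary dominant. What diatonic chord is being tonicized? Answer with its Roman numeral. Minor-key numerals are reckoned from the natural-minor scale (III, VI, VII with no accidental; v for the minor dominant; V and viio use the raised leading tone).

The chord is a dominant seventh chord on C#.
A dominant resolves down a perfect fifth: C# → F#. In B minor, F# is scale degree 5, i.e. V.

V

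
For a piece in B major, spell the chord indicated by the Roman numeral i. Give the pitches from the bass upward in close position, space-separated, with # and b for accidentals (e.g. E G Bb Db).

B D F#

i is the minor tonic, borrowed from the parallel minor. In B major that root is B.
So the chord is B-D-F#, a minor triad.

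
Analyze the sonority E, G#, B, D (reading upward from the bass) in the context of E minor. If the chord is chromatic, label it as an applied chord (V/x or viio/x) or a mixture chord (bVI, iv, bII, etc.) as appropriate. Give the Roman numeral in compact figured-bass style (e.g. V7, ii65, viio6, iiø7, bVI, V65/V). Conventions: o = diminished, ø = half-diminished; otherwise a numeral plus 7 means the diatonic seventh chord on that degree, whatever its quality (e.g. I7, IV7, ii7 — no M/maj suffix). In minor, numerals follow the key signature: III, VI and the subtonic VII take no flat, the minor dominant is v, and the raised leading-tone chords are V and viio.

Stacked in thirds the chord is E-G#-B-D: a dominant seventh chord on E.
E is not a diatonic chord root with this quality in E minor, but it lies a perfect fifth above A (iv), so the chord functions as an applied dominant of iv.

V7/iv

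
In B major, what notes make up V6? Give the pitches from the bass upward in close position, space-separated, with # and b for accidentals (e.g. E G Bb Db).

A# C# F#

In B major, the fifth degree is F#, and the diatonic chord built there is a major triad.
That chord is spelled F#-A#-C#.
The figured bass 6 indicates first inversion, placing the third (A#) in the bass: A#-C#-F#.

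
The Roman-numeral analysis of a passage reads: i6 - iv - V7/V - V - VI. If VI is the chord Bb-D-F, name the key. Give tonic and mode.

D minor

VI is given as Bb-D-F — a major triad with root Bb.
Counting down 5 scale steps from Bb places the tonic on D; a major triad on degree 6 is diatonic only in minor.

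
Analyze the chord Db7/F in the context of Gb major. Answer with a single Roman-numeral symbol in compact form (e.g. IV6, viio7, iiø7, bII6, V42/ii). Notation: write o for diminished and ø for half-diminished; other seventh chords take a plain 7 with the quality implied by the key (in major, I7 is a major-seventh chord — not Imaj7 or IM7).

Stacked in thirds the chord is Db-F-Ab-Cb: a dominant seventh chord on Db.
In Gb major, Db is the dominant; the diatonic dominant seventh chord there is V7.
With F in the bass the chord is in first inversion, so the figured bass is 65.

V65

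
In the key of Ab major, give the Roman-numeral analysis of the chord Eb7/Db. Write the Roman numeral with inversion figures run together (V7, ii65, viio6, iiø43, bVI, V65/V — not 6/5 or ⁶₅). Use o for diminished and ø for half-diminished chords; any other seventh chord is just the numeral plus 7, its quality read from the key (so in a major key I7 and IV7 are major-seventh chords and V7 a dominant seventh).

V42

Stacked in thirds the chord is Eb-G-Bb-Db: a dominant seventh chord on Eb.
In Ab major, Eb is the dominant; the diatonic dominant seventh chord there is V7.
With Db in the bass the chord is in third inversion, so the figured bass is 42.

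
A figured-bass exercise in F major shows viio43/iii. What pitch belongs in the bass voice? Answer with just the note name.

The applied chord viio43/iii is rooted on G#: G#-B-D-F.
The figure 43 means second inversion — the fifth is in the bass.

D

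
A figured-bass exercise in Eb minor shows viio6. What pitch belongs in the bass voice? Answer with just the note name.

F

viio in Eb minor has root D; the chord is D-F-Ab.
The figure 6 means first inversion — the third is in the bass.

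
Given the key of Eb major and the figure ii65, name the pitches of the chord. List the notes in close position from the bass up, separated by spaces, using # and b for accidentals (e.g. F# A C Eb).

In Eb major, the second degree is F, and the diatonic chord built there is a minor seventh chord.
That chord is spelled F-Ab-C-Eb.
With the 65 figure the chord is in first inversion; from the bass Ab upward in close position it reads Ab-C-Eb-F.

Ab C Eb F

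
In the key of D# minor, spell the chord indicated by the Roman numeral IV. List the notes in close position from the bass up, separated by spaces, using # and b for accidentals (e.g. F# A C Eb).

G# B# D#

Scale degree 4 in D# minor is G#; here the chord built on it is altered to a major triad. IV is the major subdominant, borrowed from the parallel major.
So the chord is G#-B#-D#.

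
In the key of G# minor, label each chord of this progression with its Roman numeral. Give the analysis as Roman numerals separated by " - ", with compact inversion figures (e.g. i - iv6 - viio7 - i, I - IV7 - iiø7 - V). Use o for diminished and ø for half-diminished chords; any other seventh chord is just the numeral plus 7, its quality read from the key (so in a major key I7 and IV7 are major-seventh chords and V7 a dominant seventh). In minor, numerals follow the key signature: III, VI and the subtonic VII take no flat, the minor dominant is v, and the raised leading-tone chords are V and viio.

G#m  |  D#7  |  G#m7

i - V7 - i7

G#m has root G#, degree 1 in G# minor, so i.
D#7 has root D#, degree 5 in G# minor, so V7.
G#m7 has root G#, degree 1 in G# minor, so i7.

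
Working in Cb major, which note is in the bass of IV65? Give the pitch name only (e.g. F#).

IV in Cb major has root Fb; the chord is Fb-Ab-Cb-Eb.
The figure 65 means first inversion — the third is in the bass.

Ab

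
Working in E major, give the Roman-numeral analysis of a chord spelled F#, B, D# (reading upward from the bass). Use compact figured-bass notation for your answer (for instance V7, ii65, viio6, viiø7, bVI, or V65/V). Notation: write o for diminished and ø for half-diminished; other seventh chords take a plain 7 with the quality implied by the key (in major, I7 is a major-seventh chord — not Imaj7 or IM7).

V64

Stacked in thirds the chord is B-D#-F#: a major triad on B.
B is scale degree 5 in E major, and a major triad on that degree is written V.
With F# in the bass the chord is in second inversion, so the figured bass is 64.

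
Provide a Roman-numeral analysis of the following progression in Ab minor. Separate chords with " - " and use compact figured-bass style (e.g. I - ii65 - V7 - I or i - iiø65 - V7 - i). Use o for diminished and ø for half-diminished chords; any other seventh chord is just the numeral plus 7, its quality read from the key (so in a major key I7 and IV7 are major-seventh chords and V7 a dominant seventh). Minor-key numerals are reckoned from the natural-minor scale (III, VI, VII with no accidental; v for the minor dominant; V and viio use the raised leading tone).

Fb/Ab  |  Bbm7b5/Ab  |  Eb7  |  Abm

VI6 - iiø42 - V7 - i

Fb/Ab: root Fb is the submediant; major triad there is VI6.
Bbm7b5/Ab: half-diminished seventh chord on Bb = scale degree 2 → iiø42.
Eb7 has root Eb, degree 5 in Ab minor, so V7.
Abm has root Ab, degree 1 in Ab minor, so i.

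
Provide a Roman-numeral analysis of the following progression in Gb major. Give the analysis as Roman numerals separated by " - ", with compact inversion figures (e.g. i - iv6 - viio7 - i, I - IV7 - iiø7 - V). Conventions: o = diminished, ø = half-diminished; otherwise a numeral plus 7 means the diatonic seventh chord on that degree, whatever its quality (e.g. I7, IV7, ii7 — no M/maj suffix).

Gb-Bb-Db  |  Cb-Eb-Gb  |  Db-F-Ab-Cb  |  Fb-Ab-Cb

I - IV - V7 - bVII

Gb-Bb-Db: major triad on Gb = scale degree 1 → I.
Cb-Eb-Gb: root Cb is the subdominant; major triad there is IV.
Db-F-Ab-Cb has root Db, degree 5 in Gb major, so V7.
Fb-Ab-Cb: Fb with this quality isn't in the key; it's bVII, borrowed from the parallel minor.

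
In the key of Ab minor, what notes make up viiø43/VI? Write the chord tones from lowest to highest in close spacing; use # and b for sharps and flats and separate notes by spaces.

The slash marks an applied leading-tone chord: viio of VI. In Ab minor, VI is Fb, so the leading tone to it is Eb, a half step below.
Building a half-diminished seventh chord on Eb gives Eb-Gb-Bbb-Db.
The figured bass 43 indicates second inversion, placing the fifth (Bbb) in the bass: Bbb-Db-Eb-Gb.

Bbb Db Eb Gb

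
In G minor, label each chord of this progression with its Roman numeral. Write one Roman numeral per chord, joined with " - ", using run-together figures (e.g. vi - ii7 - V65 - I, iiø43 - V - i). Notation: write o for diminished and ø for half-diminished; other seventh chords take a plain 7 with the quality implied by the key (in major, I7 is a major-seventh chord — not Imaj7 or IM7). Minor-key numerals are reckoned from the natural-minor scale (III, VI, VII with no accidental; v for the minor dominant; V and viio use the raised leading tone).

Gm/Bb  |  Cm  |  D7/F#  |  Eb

i6 - iv - V65 - VI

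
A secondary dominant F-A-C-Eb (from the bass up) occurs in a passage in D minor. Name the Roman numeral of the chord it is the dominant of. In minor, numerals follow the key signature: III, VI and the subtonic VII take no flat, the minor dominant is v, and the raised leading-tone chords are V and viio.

VI

The chord is a dominant seventh chord on F.
A dominant resolves down a perfect fifth: F → Bb. In D minor, Bb is scale degree 6, i.e. VI.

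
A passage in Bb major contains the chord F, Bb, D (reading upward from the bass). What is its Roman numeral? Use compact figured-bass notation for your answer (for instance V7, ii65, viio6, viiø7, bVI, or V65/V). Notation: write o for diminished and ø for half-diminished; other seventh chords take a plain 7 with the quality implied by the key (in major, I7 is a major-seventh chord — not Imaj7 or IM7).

The pitches Bb-D-F form a major triad rooted on Bb.
Bb is scale degree 1 in Bb major, and a major triad on that degree is written I.
With F in the bass the chord is in second inversion, so the figured bass is 64.

I64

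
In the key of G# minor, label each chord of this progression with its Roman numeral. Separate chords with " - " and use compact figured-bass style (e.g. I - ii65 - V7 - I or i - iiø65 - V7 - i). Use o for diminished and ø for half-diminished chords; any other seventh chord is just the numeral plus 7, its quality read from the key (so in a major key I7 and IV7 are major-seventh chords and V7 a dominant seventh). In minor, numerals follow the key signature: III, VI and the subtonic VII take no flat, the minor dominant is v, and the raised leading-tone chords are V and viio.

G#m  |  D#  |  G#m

i - V - i

G#m has root G#, degree 1 in G# minor, so i.
D#: major triad on D# = scale degree 5 → V.
G#m: minor triad on G# = scale degree 1 → i.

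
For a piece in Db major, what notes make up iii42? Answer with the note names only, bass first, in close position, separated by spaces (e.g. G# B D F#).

Eb F Ab C

The numeral's case and figure indicate a minor seventh chord. In Db major its root, scale degree 3, is F.
That chord is spelled F-Ab-C-Eb.
With the 42 figure the chord is in third inversion; from the bass Eb upward in close position it reads Eb-F-Ab-C.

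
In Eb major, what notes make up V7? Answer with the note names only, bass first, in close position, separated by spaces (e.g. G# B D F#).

Bb D F Ab

In Eb major, scale degree 5 is Bb, and the diatonic chord built there is a dominant seventh chord.
That chord is spelled Bb-D-F-Ab.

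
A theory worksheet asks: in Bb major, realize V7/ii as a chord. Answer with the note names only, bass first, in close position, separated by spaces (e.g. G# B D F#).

The slash means an applied dominant: we want the dominant of ii. In Bb major, ii is C minor, and its dominant is built on G.
Building a dominant seventh chord on G gives G-B-D-F.

G B D F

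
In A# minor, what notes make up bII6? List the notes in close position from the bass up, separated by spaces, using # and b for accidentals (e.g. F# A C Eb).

D# F# B

Scale degree 2 in A# minor is B#; lowering it a half step gives B. bII6 is the Neapolitan sixth — a major triad on the lowered second degree, here in its customary first inversion.
So the chord is B-D#-F#.
With the 6 figure the chord is in first inversion; from the bass D# upward in close position it reads D#-F#-B.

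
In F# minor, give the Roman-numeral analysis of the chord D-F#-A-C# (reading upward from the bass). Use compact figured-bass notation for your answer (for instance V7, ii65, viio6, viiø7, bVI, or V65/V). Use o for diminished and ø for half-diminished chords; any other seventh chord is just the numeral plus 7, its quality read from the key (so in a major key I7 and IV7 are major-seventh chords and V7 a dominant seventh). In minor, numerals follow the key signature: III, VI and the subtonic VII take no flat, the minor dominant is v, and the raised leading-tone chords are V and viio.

VI7

Stacked in thirds the chord is D-F#-A-C#: a major seventh chord on D.
D is scale degree 6 in F# minor, and a major seventh chord on that degree is written VI7.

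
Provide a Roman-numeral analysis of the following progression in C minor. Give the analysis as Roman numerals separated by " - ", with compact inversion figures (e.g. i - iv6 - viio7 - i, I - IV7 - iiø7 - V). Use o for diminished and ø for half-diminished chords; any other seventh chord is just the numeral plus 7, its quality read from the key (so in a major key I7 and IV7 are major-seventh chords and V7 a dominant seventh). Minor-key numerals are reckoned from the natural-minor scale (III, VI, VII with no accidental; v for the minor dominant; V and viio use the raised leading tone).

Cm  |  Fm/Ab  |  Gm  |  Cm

i - iv6 - v - i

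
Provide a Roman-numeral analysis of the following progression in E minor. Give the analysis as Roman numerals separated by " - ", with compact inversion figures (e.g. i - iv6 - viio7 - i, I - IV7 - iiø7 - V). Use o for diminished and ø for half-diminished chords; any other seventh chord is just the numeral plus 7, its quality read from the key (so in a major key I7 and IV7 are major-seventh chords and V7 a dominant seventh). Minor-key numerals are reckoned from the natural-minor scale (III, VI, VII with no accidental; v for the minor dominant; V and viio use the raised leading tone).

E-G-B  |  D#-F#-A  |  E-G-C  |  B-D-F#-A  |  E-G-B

i - viio - VI6 - v7 - i

E-G-B: minor triad on E = scale degree 1 → i.
D#-F#-A: root D# is the leading tone; diminished triad there is viio.
E-G-C has root C, degree 6 in E minor, so VI6.
B-D-F#-A: root B is the dominant; minor seventh chord there is v7.
E-G-B has root E, degree 1 in E minor, so i.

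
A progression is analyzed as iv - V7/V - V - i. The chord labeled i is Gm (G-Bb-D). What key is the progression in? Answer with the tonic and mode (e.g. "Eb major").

i is given as G-Bb-D — a minor triad with root G.
If G is scale degree 1 and the mode makes that degree carry a minor triad, the tonic is G and the mode is minor.

G minor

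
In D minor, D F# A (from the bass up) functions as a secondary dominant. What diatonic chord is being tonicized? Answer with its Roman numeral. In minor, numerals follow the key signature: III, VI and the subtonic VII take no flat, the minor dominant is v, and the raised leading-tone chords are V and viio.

The chord is a major triad on D.
A dominant resolves down a perfect fifth: D → G. In D minor, G is scale degree 4, i.e. iv.

iv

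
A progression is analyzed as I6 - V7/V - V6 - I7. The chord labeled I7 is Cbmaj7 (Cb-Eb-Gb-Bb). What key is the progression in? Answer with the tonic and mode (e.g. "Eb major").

I7 is given as Cb-Eb-Gb-Bb — a major seventh chord with root Cb.
If Cb is scale degree 1 and the mode makes that degree carry a major seventh chord, the tonic is Cb and the mode is major.

Cb major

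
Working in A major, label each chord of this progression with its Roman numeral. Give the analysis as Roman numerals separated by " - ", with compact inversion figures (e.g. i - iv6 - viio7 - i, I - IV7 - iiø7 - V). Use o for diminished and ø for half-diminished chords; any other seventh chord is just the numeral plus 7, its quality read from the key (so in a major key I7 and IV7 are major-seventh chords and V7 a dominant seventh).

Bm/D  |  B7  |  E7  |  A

Bm/D: root B is the supertonic; minor triad there is ii6.
B7: a dominant seventh chord on B, the applied dominant of V → V7/V.
E7: root E is the dominant; dominant seventh chord there is V7.
A: major triad on A = scale degree 1 → I.

ii6 - V7/V - V7 - I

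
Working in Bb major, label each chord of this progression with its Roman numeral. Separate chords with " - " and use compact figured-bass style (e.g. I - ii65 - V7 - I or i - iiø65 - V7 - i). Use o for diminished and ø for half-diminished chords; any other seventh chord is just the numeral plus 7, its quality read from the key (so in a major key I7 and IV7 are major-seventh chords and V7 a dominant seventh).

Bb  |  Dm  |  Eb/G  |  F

I - iii - IV6 - V

Bb has root Bb, degree 1 in Bb major, so I.
Dm: minor triad on D = scale degree 3 → iii.
Eb/G: major triad on Eb = scale degree 4 → IV6.
F: major triad on F = scale degree 5 → V.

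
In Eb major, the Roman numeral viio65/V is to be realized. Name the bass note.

C

The applied chord viio65/V is rooted on A: A-C-Eb-Gb.
The figure 65 means first inversion — the third is in the bass.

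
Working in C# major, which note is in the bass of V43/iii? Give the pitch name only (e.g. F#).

F##

The applied chord V43/iii is rooted on B#: B#-D##-F##-A#.
The figure 43 means second inversion — the fifth is in the bass.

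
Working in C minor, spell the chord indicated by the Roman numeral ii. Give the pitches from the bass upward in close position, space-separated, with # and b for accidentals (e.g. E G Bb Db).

D F A

ii is the minor supertonic, borrowed from the parallel major (the Dorian ii). In C minor that root is D.
So the chord is D-F-A, a minor triad.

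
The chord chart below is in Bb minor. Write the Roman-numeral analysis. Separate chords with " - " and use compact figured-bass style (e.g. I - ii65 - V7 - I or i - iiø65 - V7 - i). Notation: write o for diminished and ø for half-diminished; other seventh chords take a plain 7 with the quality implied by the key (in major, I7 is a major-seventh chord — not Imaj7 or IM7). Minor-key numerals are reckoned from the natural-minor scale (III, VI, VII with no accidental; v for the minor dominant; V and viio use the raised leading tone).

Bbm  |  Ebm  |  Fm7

i - iv - v7

Bbm: root Bb is the tonic; minor triad there is i.
Ebm: minor triad on Eb = scale degree 4 → iv.
Fm7: minor seventh chord on F = scale degree 5 → v7.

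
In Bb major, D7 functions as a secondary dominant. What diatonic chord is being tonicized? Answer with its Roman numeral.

vi

The chord is a dominant seventh chord on D.
A dominant resolves down a perfect fifth: D → G. In Bb major, G is scale degree 6, i.e. vi.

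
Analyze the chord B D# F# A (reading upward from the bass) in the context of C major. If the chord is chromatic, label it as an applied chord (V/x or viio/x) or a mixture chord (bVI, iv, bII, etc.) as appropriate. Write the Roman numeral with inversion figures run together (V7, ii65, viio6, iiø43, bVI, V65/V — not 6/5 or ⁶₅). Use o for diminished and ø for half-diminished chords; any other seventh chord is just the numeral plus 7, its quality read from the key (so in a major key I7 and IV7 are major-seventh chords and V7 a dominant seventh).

The pitches B-D#-F#-A form a dominant seventh chord rooted on B.
B is not a diatonic chord root with this quality in C major, but it lies a perfect fifth above E (iii), so the chord functions as an applied dominant of iii.

V7/iii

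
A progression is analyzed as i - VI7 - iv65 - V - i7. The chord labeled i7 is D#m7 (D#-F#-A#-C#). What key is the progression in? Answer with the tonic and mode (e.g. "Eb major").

D# minor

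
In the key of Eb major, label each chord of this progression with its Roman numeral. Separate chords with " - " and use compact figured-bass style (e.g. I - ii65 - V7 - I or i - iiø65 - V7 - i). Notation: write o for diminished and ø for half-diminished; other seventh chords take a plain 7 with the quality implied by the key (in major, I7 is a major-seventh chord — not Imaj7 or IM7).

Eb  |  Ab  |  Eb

I - IV - I

Eb: major triad on Eb = scale degree 1 → I.
Ab: root Ab is the subdominant; major triad there is IV.
Eb: root Eb is the tonic; major triad there is I.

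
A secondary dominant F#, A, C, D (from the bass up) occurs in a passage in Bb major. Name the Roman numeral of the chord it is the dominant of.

vi

The chord is a dominant seventh chord on D.
A dominant resolves down a perfect fifth: D → G. In Bb major, G is scale degree 6, i.e. vi.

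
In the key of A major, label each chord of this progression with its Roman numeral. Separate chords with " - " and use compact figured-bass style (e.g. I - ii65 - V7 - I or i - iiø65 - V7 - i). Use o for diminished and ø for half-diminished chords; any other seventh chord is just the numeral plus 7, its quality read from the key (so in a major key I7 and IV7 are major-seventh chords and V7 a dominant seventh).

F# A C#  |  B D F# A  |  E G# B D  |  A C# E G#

F#-A-C# has root F#, degree 6 in A major, so vi.
B-D-F#-A: root B is the supertonic; minor seventh chord there is ii7.
E-G#-B-D has root E, degree 5 in A major, so V7.
A-C#-E-G#: root A is the tonic; major seventh chord there is I7.

vi - ii7 - V7 - I7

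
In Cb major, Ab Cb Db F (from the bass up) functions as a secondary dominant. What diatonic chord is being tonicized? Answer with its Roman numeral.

V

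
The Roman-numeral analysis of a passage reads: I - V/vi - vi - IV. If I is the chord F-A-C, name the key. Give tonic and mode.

F major

I is given as F-A-C — a major triad with root F.
If F is scale degree 1 and the mode makes that degree carry a major triad, the tonic is F and the mode is major.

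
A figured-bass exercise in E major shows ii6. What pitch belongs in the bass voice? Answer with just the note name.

A

ii in E major has root F#; the chord is F#-A-C#.
The figure 6 means first inversion — the third is in the bass.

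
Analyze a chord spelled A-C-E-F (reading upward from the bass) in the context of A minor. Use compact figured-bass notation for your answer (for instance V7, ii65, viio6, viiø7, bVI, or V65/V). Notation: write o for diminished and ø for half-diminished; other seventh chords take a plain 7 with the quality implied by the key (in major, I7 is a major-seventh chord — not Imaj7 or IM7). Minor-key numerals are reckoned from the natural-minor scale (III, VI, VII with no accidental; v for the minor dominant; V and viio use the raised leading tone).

VI65

The pitches F-A-C-E form a major seventh chord rooted on F.
In A minor, F is the submediant; the diatonic major seventh chord there is VI7.
With A in the bass the chord is in first inversion, so the figured bass is 65.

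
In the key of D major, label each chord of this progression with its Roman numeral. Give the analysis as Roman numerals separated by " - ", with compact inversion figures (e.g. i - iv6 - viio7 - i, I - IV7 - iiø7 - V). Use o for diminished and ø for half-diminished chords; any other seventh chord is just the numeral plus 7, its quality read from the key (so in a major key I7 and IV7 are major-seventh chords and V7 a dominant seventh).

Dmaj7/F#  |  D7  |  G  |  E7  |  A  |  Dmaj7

I65 - V7/IV - IV - V7/V - V - I7

Dmaj7/F# has root D, degree 1 in D major, so I65.
D7: a dominant seventh chord on D, the applied dominant of IV → V7/IV.
G has root G, degree 4 in D major, so IV.
E7 is the secondary dominant of V (dominant seventh chord on E): V7/V.
A: major triad on A = scale degree 5 → V.
Dmaj7: root D is the tonic; major seventh chord there is I7.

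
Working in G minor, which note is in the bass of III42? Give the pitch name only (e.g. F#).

A

III in G minor has root Bb; the chord is Bb-D-F-A.
The figure 42 means third inversion — the seventh is in the bass.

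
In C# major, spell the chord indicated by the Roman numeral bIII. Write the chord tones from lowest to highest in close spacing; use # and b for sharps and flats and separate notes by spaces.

Scale degree 3 in C# major is E#; lowering it a half step gives E. bIII is a major triad on the lowered third degree, borrowed from the parallel minor.
So the chord is E-G#-B, a major triad.

E G# B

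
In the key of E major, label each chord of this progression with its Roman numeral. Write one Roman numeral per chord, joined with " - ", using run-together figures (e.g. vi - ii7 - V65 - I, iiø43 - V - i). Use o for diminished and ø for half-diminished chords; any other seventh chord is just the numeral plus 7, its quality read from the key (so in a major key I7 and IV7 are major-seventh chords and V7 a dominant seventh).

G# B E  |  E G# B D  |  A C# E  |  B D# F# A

I6 - V7/IV - IV - V7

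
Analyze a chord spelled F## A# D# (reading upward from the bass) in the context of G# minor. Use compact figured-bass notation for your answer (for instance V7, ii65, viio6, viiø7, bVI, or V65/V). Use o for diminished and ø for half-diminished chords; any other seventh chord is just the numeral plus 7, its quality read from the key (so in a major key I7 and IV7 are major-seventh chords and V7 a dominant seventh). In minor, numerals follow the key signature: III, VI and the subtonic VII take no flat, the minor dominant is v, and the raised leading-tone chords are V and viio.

V6

The pitches D#-F##-A# form a major triad rooted on D#.
D# is scale degree 5 in G# minor, and a major triad on that degree is written V.
With F## in the bass the chord is in first inversion, so the figured bass is 6.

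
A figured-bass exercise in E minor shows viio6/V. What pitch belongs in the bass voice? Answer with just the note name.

The applied chord viio6/V is rooted on A#: A#-C#-E.
The figure 6 means first inversion — the third is in the bass.

C#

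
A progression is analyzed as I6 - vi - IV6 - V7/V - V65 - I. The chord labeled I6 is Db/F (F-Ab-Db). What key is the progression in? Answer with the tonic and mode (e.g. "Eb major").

Db major

I6 is given as F-Ab-Db — a major triad with root Db.
If Db is scale degree 1 and the mode makes that degree carry a major triad, the tonic is Db and the mode is major.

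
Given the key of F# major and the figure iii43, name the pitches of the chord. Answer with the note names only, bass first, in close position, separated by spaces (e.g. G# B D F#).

E# G# A# C#

In F# major, scale degree 3 is A#, and the diatonic chord built there is a minor seventh chord.
That chord is spelled A#-C#-E#-G#.
The figured bass 43 indicates second inversion, placing the fifth (E#) in the bass: E#-G#-A#-C#.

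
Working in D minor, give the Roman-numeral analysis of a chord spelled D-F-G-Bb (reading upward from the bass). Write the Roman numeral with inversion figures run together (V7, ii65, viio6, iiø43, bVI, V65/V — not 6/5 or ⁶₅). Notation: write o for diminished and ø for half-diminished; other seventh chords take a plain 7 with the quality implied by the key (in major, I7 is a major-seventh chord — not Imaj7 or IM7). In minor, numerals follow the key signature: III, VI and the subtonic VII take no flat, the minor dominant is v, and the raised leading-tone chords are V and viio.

Stacked in thirds the chord is G-Bb-D-F: a minor seventh chord on G.
G is scale degree 4 in D minor, and a minor seventh chord on that degree is written iv7.
With D in the bass the chord is in second inversion, so the figured bass is 43.

iv43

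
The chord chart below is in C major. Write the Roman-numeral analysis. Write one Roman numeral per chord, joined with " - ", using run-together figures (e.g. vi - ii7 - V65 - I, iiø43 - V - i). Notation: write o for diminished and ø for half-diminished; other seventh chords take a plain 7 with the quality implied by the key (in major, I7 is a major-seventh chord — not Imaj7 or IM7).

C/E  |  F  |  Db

I6 - IV - bII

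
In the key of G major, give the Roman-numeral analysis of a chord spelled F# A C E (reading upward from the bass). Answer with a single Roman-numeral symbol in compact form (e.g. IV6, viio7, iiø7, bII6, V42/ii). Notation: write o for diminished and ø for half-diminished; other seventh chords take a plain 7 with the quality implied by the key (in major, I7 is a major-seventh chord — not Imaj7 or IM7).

The pitches F#-A-C-E form a half-diminished seventh chord rooted on F#.
F# is scale degree 7 in G major, and a half-diminished seventh chord on that degree is written viiø7.

viiø7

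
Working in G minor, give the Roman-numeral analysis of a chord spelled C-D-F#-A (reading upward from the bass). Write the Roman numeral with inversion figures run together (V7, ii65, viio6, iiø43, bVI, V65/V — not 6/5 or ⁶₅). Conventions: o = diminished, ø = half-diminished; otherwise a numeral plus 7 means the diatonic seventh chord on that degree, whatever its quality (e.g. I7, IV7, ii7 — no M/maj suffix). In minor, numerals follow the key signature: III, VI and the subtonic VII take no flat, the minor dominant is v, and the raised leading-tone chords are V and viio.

V42

Stacked in thirds the chord is D-F#-A-C: a dominant seventh chord on D.
D is scale degree 5 in G minor, and a dominant seventh chord on that degree is written V7.
With C in the bass the chord is in third inversion, so the figured bass is 42.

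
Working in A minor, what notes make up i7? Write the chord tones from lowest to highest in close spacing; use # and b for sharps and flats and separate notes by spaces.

In A minor, scale degree 1 is A, and the diatonic chord built there is a minor seventh chord.
Stacking thirds from A gives A-C-E-G.

A C E G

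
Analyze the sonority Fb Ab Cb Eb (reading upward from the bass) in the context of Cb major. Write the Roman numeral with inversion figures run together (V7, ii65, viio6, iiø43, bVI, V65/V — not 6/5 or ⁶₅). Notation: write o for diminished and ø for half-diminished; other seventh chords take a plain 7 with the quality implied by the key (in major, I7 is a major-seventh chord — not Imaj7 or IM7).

The pitches Fb-Ab-Cb-Eb form a major seventh chord rooted on Fb.
Fb is scale degree 4 in Cb major, and a major seventh chord on that degree is written IV7.

IV7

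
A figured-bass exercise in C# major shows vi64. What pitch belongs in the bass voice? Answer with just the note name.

E#

vi in C# major has root A#; the chord is A#-C#-E#.
The figure 64 means second inversion — the fifth is in the bass.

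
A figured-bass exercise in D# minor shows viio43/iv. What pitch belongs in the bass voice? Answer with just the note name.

C#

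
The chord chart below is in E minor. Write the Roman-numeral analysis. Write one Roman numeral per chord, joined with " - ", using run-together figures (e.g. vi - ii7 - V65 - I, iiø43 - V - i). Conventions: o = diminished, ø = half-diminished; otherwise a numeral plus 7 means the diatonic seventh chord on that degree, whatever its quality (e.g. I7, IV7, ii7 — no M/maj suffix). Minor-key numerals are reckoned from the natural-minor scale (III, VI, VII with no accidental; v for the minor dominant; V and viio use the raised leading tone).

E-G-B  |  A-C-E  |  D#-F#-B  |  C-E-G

i - iv - V6 - VI

E-G-B has root E, degree 1 in E minor, so i.
A-C-E has root A, degree 4 in E minor, so iv.
D#-F#-B has root B, degree 5 in E minor, so V6.
C-E-G has root C, degree 6 in E minor, so VI.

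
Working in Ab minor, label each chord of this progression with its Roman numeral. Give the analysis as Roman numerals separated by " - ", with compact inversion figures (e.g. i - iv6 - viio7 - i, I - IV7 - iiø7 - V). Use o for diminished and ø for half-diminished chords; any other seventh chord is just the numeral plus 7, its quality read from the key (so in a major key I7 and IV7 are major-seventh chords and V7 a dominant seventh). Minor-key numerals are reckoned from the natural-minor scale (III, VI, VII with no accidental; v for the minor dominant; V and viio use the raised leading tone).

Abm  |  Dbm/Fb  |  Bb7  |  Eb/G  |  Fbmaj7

i - iv6 - V7/V - V6 - VI7

Abm: root Ab is the tonic; minor triad there is i.
Dbm/Fb: minor triad on Db = scale degree 4 → iv6.
Bb7 is the secondary dominant of V (dominant seventh chord on Bb): V7/V.
Eb/G: root Eb is the dominant; major triad there is V6.
Fbmaj7: major seventh chord on Fb = scale degree 6 → VI7.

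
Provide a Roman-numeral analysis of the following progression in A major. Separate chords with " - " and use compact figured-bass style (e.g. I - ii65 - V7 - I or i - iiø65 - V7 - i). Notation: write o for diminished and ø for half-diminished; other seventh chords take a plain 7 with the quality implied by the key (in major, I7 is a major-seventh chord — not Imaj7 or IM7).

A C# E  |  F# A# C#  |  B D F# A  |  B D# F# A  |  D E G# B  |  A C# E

I - V/ii - ii7 - V7/V - V42 - I

A-C#-E has root A, degree 1 in A major, so I.
F#-A#-C#: chromatic; F# is V of ii, so V/ii.
B-D-F#-A: minor seventh chord on B = scale degree 2 → ii7.
B-D#-F#-A is the secondary dominant of V (dominant seventh chord on B): V7/V.
D-E-G#-B has root E, degree 5 in A major, so V42.
A-C#-E has root A, degree 1 in A major, so I.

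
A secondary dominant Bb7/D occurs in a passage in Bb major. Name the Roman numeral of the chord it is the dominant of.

IV

The chord is a dominant seventh chord on Bb.
A dominant resolves down a perfect fifth: Bb → Eb. In Bb major, Eb is scale degree 4, i.e. IV.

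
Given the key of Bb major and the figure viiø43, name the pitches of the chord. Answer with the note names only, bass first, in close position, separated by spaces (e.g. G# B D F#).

Eb G A C

In Bb major, the leading tone is A, and the diatonic chord built there is a half-diminished seventh chord.
That chord is spelled A-C-Eb-G.
With the 43 figure the chord is in second inversion; from the bass Eb upward in close position it reads Eb-G-A-C.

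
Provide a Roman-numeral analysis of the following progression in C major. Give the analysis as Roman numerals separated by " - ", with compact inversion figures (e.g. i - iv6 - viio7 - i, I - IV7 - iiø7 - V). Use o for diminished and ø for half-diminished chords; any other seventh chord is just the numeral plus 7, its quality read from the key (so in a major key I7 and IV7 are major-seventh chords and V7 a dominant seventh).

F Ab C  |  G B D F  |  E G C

F-Ab-C is non-diatonic — iv, a mixture chord from C minor.
G-B-D-F has root G, degree 5 in C major, so V7.
E-G-C: root C is the tonic; major triad there is I6.

iv - V7 - I6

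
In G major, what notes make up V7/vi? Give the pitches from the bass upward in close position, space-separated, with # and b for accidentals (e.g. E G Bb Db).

The slash means an applied dominant: we want the dominant of vi. In G major, vi is E minor, and its dominant is built on B.
Building a dominant seventh chord on B gives B-D#-F#-A.

B D# F# A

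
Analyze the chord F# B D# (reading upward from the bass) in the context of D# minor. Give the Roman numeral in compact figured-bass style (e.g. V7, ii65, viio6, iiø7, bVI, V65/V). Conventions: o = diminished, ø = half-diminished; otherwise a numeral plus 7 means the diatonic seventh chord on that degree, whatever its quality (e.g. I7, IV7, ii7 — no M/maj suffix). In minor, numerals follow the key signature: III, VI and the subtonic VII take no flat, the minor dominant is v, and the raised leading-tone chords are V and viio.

The pitches B-D#-F# form a major triad rooted on B.
B is scale degree 6 in D# minor, and a major triad on that degree is written VI.
With F# in the bass the chord is in second inversion, so the figured bass is 64.

VI64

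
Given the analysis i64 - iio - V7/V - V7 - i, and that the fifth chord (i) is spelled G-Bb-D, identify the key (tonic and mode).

The chord Gm is a minor triad rooted on G; its label is i.
If G is scale degree 1 and the mode makes that degree carry a minor triad, the tonic is G and the mode is minor.

G minor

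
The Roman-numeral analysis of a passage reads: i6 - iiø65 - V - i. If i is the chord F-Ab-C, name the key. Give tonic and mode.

The chord Fm is a minor triad rooted on F; its label is i.
If F is scale degree 1 and the mode makes that degree carry a minor triad, the tonic is F and the mode is minor.

F minor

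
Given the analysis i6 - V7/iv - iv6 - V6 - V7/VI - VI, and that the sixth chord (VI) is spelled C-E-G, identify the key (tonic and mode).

E minor

VI is given as C-E-G — a major triad with root C.
VI on C implies C is the submediant; that puts the tonic at E, and the uppercase numeral fits minor mode.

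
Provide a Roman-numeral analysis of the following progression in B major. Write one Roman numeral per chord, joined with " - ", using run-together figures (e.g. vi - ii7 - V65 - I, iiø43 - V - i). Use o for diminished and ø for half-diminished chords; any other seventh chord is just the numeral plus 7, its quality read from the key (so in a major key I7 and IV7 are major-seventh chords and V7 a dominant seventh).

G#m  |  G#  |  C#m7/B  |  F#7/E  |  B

G#m has root G#, degree 6 in B major, so vi.
G# is the secondary dominant of ii (major triad on G#): V/ii.
C#m7/B: root C# is the supertonic; minor seventh chord there is ii42.
F#7/E: root F# is the dominant; dominant seventh chord there is V42.
B: root B is the tonic; major triad there is I.

vi - V/ii - ii42 - V42 - I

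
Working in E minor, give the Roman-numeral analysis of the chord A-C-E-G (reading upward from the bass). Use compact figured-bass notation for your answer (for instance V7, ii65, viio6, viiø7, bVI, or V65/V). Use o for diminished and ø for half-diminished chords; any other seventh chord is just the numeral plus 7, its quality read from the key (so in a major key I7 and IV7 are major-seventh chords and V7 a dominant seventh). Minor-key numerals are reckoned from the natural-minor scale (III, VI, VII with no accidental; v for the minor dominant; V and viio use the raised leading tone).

Stacked in thirds the chord is A-C-E-G: a minor seventh chord on A.
A is scale degree 4 in E minor, and a minor seventh chord on that degree is written iv7.

iv7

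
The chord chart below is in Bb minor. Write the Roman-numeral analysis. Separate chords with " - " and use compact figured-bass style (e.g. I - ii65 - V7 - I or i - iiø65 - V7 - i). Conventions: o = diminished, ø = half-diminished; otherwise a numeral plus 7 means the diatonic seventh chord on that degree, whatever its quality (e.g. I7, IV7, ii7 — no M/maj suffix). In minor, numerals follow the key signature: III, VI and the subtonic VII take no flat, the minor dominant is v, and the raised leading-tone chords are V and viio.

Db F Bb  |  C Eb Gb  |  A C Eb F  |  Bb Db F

i6 - iio - V65 - i

Db-F-Bb: minor triad on Bb = scale degree 1 → i6.
C-Eb-Gb: root C is the supertonic; diminished triad there is iio.
A-C-Eb-F has root F, degree 5 in Bb minor, so V65.
Bb-Db-F has root Bb, degree 1 in Bb minor, so i.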